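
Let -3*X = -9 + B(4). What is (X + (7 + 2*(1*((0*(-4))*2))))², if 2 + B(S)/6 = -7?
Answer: 784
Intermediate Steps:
B(S) = -54 (B(S) = -12 + 6*(-7) = -12 - 42 = -54)
X = 21 (X = -(-9 - 54)/3 = -⅓*(-63) = 21)
(X + (7 + 2*(1*((0*(-4))*2))))² = (21 + (7 + 2*(1*((0*(-4))*2))))² = (21 + (7 + 2*(1*(0*2))))² = (21 + (7 + 2*(1*0)))² = (21 + (7 + 2*0))² = (21 + (7 + 0))² = (21 + 7)² = 28² = 784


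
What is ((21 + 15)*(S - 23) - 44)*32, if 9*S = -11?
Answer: -29312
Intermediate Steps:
S = -11/9 (S = (⅑)*(-11) = -11/9 ≈ -1.2222)
((21 + 15)*(S - 23) - 44)*32 = ((21 + 15)*(-11/9 - 23) - 44)*32 = (36*(-218/9) - 44)*32 = (-872 - 44)*32 = -916*32 = -29312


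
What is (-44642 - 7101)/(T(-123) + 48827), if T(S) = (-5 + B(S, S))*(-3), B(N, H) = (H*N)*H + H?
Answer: -51743/5631812 ≈ -0.0091876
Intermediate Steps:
B(N, H) = H + N*H² (B(N, H) = N*H² + H = H + N*H²)
T(S) = 15 - 3*S*(1 + S²) (T(S) = (-5 + S*(1 + S*S))*(-3) = (-5 + S*(1 + S²))*(-3) = 15 - 3*S*(1 + S²))
(-44642 - 7101)/(T(-123) + 48827) = (-44642 - 7101)/((15 - 3*(-123) - 3*(-123)³) + 48827) = -51743/((15 + 369 - 3*(-1860867)) + 48827) = -51743/((15 + 369 + 5582601) + 48827) = -51743/(5582985 + 48827) = -51743/5631812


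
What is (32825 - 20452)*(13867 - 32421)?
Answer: -229568642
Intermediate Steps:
(32825 - 20452)*(13867 - 32421) = 12373*(-18554) = -229568642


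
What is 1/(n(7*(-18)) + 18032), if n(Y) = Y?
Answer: 1/17906 ≈ 5.5847e-5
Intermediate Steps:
1/(n(7*(-18)) + 18032) = 1/(7*(-18) + 18032) = 1/(-126 + 18032) = 1/17906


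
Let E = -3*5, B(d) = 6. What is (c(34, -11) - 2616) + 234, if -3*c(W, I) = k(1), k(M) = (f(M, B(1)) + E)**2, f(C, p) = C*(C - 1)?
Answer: -2457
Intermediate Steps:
f(C, p) = C*(-1 + C)
E = -15 (E = -1*15 = -15)
k(M) = (-15 + M*(-1 + M))**2 (k(M) = (M*(-1 + M) - 15)**2 = (-15 + M*(-1 + M))**2)
c(W, I) = -75 (c(W, I) = -(-15 + 1*(-1 + 1))**2/3 = -(-15 + 1*0)**2/3 = -(-15 + 0)**2/3 = -1/3*(-15)**2 = -1/3*225 = -75)
(c(34, -11) - 2616) + 234 = (-75 - 2616) + 234 = -2691 + 234 = -2457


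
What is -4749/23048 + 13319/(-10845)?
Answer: -358479217/249955560 ≈ -1.4342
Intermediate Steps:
-4749/23048 + 13319/(-10845) = -4749*1/23048 + 13319*(-1/10845) = -4749/23048 - 13319/10845 = -358479217/249955560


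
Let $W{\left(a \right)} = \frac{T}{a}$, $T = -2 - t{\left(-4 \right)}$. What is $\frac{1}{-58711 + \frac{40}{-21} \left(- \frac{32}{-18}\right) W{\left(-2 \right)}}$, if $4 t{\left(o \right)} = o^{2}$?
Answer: $- \frac{63}{3699433} \approx -1.703 \cdot 10^{-5}$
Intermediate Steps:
$t{\left(o \right)} = \frac{o^{2}}{4}$
$T = -6$ ($T = -2 - \frac{\left(-4\right)^{2}}{4} = -2 - \frac{1}{4} \cdot 16 = -2 - 4 = -6$)
$W{\left(a \right)} = - \frac{6}{a}$
$\frac{1}{-58711 + \frac{40}{-21} \left(- \frac{32}{-18}\right) W{\left(-2 \right)}} = \frac{1}{-58711 + \frac{40}{-21} \left(- \frac{32}{-18}\right) \left(- \frac{6}{-2}\right)} = \frac{1}{-58711 + 40 \left(- \frac{1}{21}\right) \left(\left(-32\right) \left(- \frac{1}{18}\right)\right) \left(\left(-6\right) \left(- \frac{1}{2}\right)\right)} = \frac{1}{-58711 + \left(- \frac{40}{21}\right) \frac{16}{9} \cdot 3} = \frac{1}{-58711 - \frac{640}{63}} = \frac{1}{- \frac{3699433}{63}} = - \frac{63}{3699433}$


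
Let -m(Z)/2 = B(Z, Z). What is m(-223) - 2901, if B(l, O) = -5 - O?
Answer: -3337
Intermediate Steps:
m(Z) = 10 + 2*Z (m(Z) = -2*(-5 - Z) = 10 + 2*Z)
m(-223) - 2901 = (10 + 2*(-223)) - 2901 = (10 - 446) - 2901 = -436 - 2901 = -3337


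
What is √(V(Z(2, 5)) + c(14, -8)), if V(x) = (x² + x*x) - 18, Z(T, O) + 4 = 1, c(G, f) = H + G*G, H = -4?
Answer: 8*√3 ≈ 13.856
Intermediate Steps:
c(G, f) = -4 + G² (c(G, f) = -4 + G*G = -4 + G²)
Z(T, O) = -3 (Z(T, O) = -4 + 1 = -3)
V(x) = -18 + 2*x² (V(x) = (x² + x²) - 18 = 2*x² - 18 = -18 + 2*x²)
√(V(Z(2, 5)) + c(14, -8)) = √((-18 + 2*(-3)²) + (-4 + 14²)) = √((-18 + 2*9) + (-4 + 196)) = √((-18 + 18) + 192) = √(0 + 192) = √192 = 8*√3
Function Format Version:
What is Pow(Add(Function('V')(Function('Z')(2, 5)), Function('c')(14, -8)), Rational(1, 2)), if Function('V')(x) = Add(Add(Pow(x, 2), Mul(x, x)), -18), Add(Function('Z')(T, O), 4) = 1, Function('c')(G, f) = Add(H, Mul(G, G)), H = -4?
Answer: Mul(8, Pow(3, Rational(1, 2))) ≈ 13.856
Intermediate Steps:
Function('c')(G, f) = Add(-4, Pow(G, 2)) (Function('c')(G, f) = Add(-4, Mul(G, G)) = Add(-4, Pow(G, 2)))
Function('Z')(T, O) = -3 (Function('Z')(T, O) = Add(-4, 1) = -3)
Function('V')(x) = Add(-18, Mul(2, Pow(x, 2))) (Function('V')(x) = Add(Add(Pow(x, 2), Pow(x, 2)), -18) = Add(Mul(2, Pow(x, 2)), -18) = Add(-18, Mul(2, Pow(x, 2))))
Pow(Add(Function('V')(Function('Z')(2, 5)), Function('c')(14, -8)), Rational(1, 2)) = Pow(Add(Add(-18, Mul(2, Pow(-3, 2))), Add(-4, Pow(14, 2))), Rational(1, 2)) = Pow(Add(Add(-18, Mul(2, 9)), Add(-4, 196)), Rational(1, 2)) = Pow(Add(Add(-18, 18), 192), Rational(1, 2)) = Pow(Add(0, 192), Rational(1, 2)) = Pow(192, Rational(1, 2)) = Mul(8, Pow(3, Rational(1, 2)))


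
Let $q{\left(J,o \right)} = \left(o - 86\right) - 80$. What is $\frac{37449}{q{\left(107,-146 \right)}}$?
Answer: $- \frac{12483}{104} \approx -120.03$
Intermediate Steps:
$q{\left(J,o \right)} = -166 + o$ ($q{\left(J,o \right)} = \left(-86 + o\right) - 80 = -166 + o$)
$\frac{37449}{q{\left(107,-146 \right)}} = \frac{37449}{-166 - 146} = \frac{37449}{-312} = 37449 \left(- \frac{1}{312}\right) = - \frac{12483}{104}$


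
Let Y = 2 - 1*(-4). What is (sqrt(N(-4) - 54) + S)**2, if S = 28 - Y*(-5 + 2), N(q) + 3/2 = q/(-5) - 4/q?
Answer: (460 + I*sqrt(5370))**2/100 ≈ 2062.3 + 674.18*I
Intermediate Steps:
Y = 6 (Y = 2 + 4 = 6)
N(q) = -3/2 - 4/q - q/5 (N(q) = -3/2 + (q/(-5) - 4/q) = -3/2 + (q*(-1/5) - 4/q) = -3/2 + (-q/5 - 4/q) = -3/2 + (-4/q - q/5) = -3/2 - 4/q - q/5)
S = 46 (S = 28 - 6*(-5 + 2) = 28 - 6*(-3) = 28 - 1*(-18) = 28 + 18 = 46)
(sqrt(N(-4) - 54) + S)**2 = (sqrt((-3/2 - 4/(-4) - 1/5*(-4)) - 54) + 46)**2 = (sqrt((-3/2 - 4*(-1/4) + 4/5) - 54) + 46)**2 = (sqrt((-3/2 + 1 + 4/5) - 54) + 46)**2 = (sqrt(3/10 - 54) + 46)**2 = (sqrt(-537/10) + 46)**2 = (I*sqrt(5370)/10 + 46)**2 = (46 + I*sqrt(5370)/10)**2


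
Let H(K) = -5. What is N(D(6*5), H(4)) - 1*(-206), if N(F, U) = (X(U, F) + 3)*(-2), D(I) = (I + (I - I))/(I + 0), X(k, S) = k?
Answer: 210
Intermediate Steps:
D(I) = 1 (D(I) = (I + 0)/I = I/I = 1)
N(F, U) = -6 - 2*U (N(F, U) = (U + 3)*(-2) = (3 + U)*(-2) = -6 - 2*U)
N(D(6*5), H(4)) - 1*(-206) = (-6 - 2*(-5)) - 1*(-206) = (-6 + 10) + 206 = 4 + 206 = 210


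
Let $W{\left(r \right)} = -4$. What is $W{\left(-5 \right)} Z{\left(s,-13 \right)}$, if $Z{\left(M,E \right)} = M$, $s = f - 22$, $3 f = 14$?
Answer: $\frac{208}{3} \approx 69.333$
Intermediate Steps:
$f = \frac{14}{3}$ ($f = \frac{1}{3} \cdot 14 = \frac{14}{3} \approx 4.6667$)
$s = - \frac{52}{3}$ ($s = \frac{14}{3} - 22 = - \frac{52}{3} \approx -17.333$)
$W{\left(-5 \right)} Z{\left(s,-13 \right)} = \left(-4\right) \left(- \frac{52}{3}\right) = \frac{208}{3}$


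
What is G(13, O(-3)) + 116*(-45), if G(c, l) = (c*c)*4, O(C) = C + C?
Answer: -4544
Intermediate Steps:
O(C) = 2*C
G(c, l) = 4*c² (G(c, l) = c²*4 = 4*c²)
G(13, O(-3)) + 116*(-45) = 4*13² + 116*(-45) = 4*169 - 5220 = 676 - 5220 = -4544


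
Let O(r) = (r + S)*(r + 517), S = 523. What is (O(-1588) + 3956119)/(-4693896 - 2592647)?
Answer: -5096734/7286543 ≈ -0.69947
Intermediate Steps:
O(r) = (517 + r)*(523 + r) (O(r) = (r + 523)*(r + 517) = (523 + r)*(517 + r) = (517 + r)*(523 + r))
(O(-1588) + 3956119)/(-4693896 - 2592647) = ((270391 + (-1588)² + 1040*(-1588)) + 3956119)/(-4693896 - 2592647) = ((270391 + 2521744 - 1651520) + 3956119)/(-7286543) = (1140615 + 3956119)*(-1/7286543) = 5096734*(-1/7286543) = -5096734/7286543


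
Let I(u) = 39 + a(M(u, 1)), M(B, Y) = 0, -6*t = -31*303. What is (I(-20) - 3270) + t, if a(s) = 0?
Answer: -3331/2 ≈ -1665.5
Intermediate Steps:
t = 3131/2 (t = -(-31)*303/6 = -⅙*(-9393) = 3131/2 ≈ 1565.5)
I(u) = 39 (I(u) = 39 + 0 = 39)
(I(-20) - 3270) + t = (39 - 3270) + 3131/2 = -3231 + 3131/2 = -3331/2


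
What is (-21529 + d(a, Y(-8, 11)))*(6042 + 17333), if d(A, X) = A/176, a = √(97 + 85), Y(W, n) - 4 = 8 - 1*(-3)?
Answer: -503240375 + 2125*√182/16 ≈ -5.0324e+8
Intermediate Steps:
Y(W, n) = 15 (Y(W, n) = 4 + (8 - 1*(-3)) = 4 + (8 + 3) = 4 + 11 = 15)
a = √182 ≈ 13.491
d(A, X) = A/176 (d(A, X) = A*(1/176) = A/176)
(-21529 + d(a, Y(-8, 11)))*(6042 + 17333) = (-21529 + √182/176)*(6042 + 17333) = (-21529 + √182/176)*23375 = -503240375 + 2125*√182/16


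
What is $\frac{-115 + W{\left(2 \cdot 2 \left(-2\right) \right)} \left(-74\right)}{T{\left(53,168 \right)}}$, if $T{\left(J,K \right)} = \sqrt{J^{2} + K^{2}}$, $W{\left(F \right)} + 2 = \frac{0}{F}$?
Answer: $\frac{33 \sqrt{31033}}{31033} \approx 0.18733$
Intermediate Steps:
$W{\left(F \right)} = -2$ ($W{\left(F \right)} = -2 + \frac{0}{F} = -2 + 0 = -2$)
$\frac{-115 + W{\left(2 \cdot 2 \left(-2\right) \right)} \left(-74\right)}{T{\left(53,168 \right)}} = \frac{-115 - -148}{\sqrt{53^{2} + 168^{2}}} = \frac{-115 + 148}{\sqrt{2809 + 28224}} = \frac{33}{\sqrt{31033}} = 33 \frac{\sqrt{31033}}{31033} = \frac{33 \sqrt{31033}}{31033}$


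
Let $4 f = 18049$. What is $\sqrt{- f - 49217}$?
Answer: $\frac{i \sqrt{214917}}{2} \approx 231.8 i$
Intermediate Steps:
$f = \frac{18049}{4}$ ($f = \frac{1}{4} \cdot 18049 = \frac{18049}{4} \approx 4512.3$)
$\sqrt{- f - 49217} = \sqrt{\left(-1\right) \frac{18049}{4} - 49217} = \sqrt{- \frac{18049}{4} - 49217} = \sqrt{- \frac{214917}{4}} = \frac{i \sqrt{214917}}{2}$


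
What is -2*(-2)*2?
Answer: 8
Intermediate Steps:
-2*(-2)*2 = 4*2 = 8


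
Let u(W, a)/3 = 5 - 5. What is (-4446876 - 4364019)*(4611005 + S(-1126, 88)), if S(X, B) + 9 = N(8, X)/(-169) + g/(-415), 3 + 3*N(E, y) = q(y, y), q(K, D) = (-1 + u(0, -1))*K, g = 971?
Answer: -569874388539735934/14027 ≈ -4.0627e+13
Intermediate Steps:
u(W, a) = 0 (u(W, a) = 3*(5 - 5) = 3*0 = 0)
q(K, D) = -K (q(K, D) = (-1 + 0)*K = -K)
N(E, y) = -1 - y/3 (N(E, y) = -1 + (-y)/3 = -1 - y/3)
S(X, B) = -794899/70135 + X/507 (S(X, B) = -9 + ((-1 - X/3)/(-169) + 971/(-415)) = -9 + ((-1 - X/3)*(-1/169) + 971*(-1/415)) = -9 + ((1/169 + X/507) - 971/415) = -9 + (-163684/70135 + X/507) = -794899/70135 + X/507)
(-4446876 - 4364019)*(4611005 + S(-1126, 88)) = (-4446876 - 4364019)*(4611005 + (-794899/70135 + (1/507)*(-1126))) = -8810895*(4611005 + (-794899/70135 - 1126/507)) = -8810895*(4611005 - 2851987/210405) = -8810895*970175655038/210405 = -569874388539735934/14027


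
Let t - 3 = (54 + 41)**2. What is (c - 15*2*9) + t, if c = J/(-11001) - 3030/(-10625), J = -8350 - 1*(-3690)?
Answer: 204753429856/23377125 ≈ 8758.7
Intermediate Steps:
J = -4660 (J = -8350 + 3690 = -4660)
c = 16569106/23377125 (c = -4660/(-11001) - 3030/(-10625) = -4660*(-1/11001) - 3030*(-1/10625) = 4660/11001 + 606/2125 = 16569106/23377125 ≈ 0.70877)
t = 9028 (t = 3 + (54 + 41)**2 = 3 + 95**2 = 3 + 9025 = 9028)
(c - 15*2*9) + t = (16569106/23377125 - 15*2*9) + 9028 = (16569106/23377125 - 30*9) + 9028 = (16569106/23377125 - 270) + 9028 = -6295254644/23377125 + 9028 = 204753429856/23377125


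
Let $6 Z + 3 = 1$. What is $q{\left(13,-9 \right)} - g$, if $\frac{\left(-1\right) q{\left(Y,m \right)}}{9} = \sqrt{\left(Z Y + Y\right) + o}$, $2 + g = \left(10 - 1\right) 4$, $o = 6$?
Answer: $-34 - 6 \sqrt{33} \approx -68.467$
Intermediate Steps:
$Z = - \frac{1}{3}$ ($Z = - \frac{1}{2} + \frac{1}{6} \cdot 1 = - \frac{1}{2} + \frac{1}{6} = - \frac{1}{3} \approx -0.33333$)
$g = 34$ ($g = -2 + \left(10 - 1\right) 4 = -2 + 9 \cdot 4 = -2 + 36 = 34$)
$q{\left(Y,m \right)} = - 9 \sqrt{6 + \frac{2 Y}{3}}$ ($q{\left(Y,m \right)} = - 9 \sqrt{\left(- \frac{Y}{3} + Y\right) + 6} = - 9 \sqrt{\frac{2 Y}{3} + 6} = - 9 \sqrt{6 + \frac{2 Y}{3}}$)
$q{\left(13,-9 \right)} - g = - 3 \sqrt{54 + 6 \cdot 13} - 34 = - 3 \sqrt{54 + 78} - 34 = - 3 \sqrt{132} - 34 = - 3 \cdot 2 \sqrt{33} - 34 = - 6 \sqrt{33} - 34 = -34 - 6 \sqrt{33}$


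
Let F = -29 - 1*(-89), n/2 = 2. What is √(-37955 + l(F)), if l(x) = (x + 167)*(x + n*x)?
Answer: √30145 ≈ 173.62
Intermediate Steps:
n = 4 (n = 2*2 = 4)
F = 60 (F = -29 + 89 = 60)
l(x) = 5*x*(167 + x) (l(x) = (x + 167)*(x + 4*x) = (167 + x)*(5*x) = 5*x*(167 + x))
√(-37955 + l(F)) = √(-37955 + 5*60*(167 + 60)) = √(-37955 + 5*60*227) = √(-37955 + 68100) = √30145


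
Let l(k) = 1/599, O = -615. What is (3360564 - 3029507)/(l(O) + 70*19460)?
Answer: 198303143/815957801 ≈ 0.24303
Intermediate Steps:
l(k) = 1/599
(3360564 - 3029507)/(l(O) + 70*19460) = (3360564 - 3029507)/(1/599 + 70*19460) = 331057/(1/599 + 1362200) = 331057/(815957801/599) = 331057*(599/815957801) = 198303143/815957801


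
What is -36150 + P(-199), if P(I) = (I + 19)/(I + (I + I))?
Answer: -7193790/199 ≈ -36150.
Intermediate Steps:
P(I) = (19 + I)/(3*I) (P(I) = (19 + I)/(I + 2*I) = (19 + I)/((3*I)) = (19 + I)*(1/(3*I)) = (19 + I)/(3*I))
-36150 + P(-199) = -36150 + (⅓)*(19 - 199)/(-199) = -36150 + (⅓)*(-1/199)*(-180) = -36150 + 60/199 = -7193790/199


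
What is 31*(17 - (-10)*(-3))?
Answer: -403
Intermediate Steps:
31*(17 - (-10)*(-3)) = 31*(17 - 10*3) = 31*(17 - 30) = 31*(-13) = -403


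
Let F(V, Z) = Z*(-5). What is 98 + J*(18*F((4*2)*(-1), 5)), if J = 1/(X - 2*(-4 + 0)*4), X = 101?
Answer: 12584/133 ≈ 94.617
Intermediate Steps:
F(V, Z) = -5*Z
J = 1/133 (J = 1/(101 - 2*(-4 + 0)*4) = 1/(101 - (-8)*4) = 1/(101 - 2*(-16)) = 1/(101 + 32) = 1/133 ≈ 0.0075188)
98 + J*(18*F((4*2)*(-1), 5)) = 98 + (18*(-5*5))/133 = 98 + (18*(-25))/133 = 98 + (1/133)*(-450) = 98 - 450/133 = 12584/133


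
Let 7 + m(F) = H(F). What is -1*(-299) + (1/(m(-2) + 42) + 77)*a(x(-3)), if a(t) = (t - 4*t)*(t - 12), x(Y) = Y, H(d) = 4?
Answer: -131293/13 ≈ -10099.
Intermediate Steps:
m(F) = -3 (m(F) = -7 + 4 = -3)
a(t) = -3*t*(-12 + t) (a(t) = (-3*t)*(-12 + t) = -3*t*(-12 + t))
-1*(-299) + (1/(m(-2) + 42) + 77)*a(x(-3)) = -1*(-299) + (1/(-3 + 42) + 77)*(3*(-3)*(12 - 1*(-3))) = 299 + (1/39 + 77)*(3*(-3)*(12 + 3)) = 299 + (1/39 + 77)*(3*(-3)*15) = 299 + (3004/39)*(-135) = 299 - 135180/13 = -131293/13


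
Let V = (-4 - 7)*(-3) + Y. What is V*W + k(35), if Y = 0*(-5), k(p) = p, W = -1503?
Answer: -49564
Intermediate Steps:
Y = 0
V = 33 (V = (-4 - 7)*(-3) + 0 = -11*(-3) + 0 = 33 + 0 = 33)
V*W + k(35) = 33*(-1503) + 35 = -49599 + 35 = -49564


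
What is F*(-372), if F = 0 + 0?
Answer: 0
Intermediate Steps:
F = 0
F*(-372) = 0*(-372) = 0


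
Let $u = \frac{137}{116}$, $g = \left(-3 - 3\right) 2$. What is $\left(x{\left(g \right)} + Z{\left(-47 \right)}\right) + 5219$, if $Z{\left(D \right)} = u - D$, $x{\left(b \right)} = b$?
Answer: $\frac{609601}{116} \approx 5255.2$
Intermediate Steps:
$g = -12$ ($g = \left(-6\right) 2 = -12$)
$u = \frac{137}{116}$ ($u = 137 \cdot \frac{1}{116} = \frac{137}{116} \approx 1.181$)
$Z{\left(D \right)} = \frac{137}{116} - D$
$\left(x{\left(g \right)} + Z{\left(-47 \right)}\right) + 5219 = \left(-12 + \left(\frac{137}{116} - -47\right)\right) + 5219 = \left(-12 + \left(\frac{137}{116} + 47\right)\right) + 5219 = \left(-12 + \frac{5589}{116}\right) + 5219 = \frac{4197}{116} + 5219 = \frac{609601}{116}$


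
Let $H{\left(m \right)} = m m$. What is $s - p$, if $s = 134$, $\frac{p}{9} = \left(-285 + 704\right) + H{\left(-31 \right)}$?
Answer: $-12286$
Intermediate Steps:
$H{\left(m \right)} = m^{2}$
$p = 12420$ ($p = 9 \left(\left(-285 + 704\right) + \left(-31\right)^{2}\right) = 9 \left(419 + 961\right) = 9 \cdot 1380 = 12420$)
$s - p = 134 - 12420 = -12286$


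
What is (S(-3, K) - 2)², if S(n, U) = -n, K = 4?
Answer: 1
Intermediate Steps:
(S(-3, K) - 2)² = (-1*(-3) - 2)² = (3 - 2)² = 1² = 1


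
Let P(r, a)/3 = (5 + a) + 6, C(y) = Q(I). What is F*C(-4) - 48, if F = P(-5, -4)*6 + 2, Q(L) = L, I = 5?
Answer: 592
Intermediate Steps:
C(y) = 5
P(r, a) = 33 + 3*a (P(r, a) = 3*((5 + a) + 6) = 3*(11 + a) = 33 + 3*a)
F = 128 (F = (33 + 3*(-4))*6 + 2 = (33 - 12)*6 + 2 = 21*6 + 2 = 126 + 2 = 128)
F*C(-4) - 48 = 128*5 - 48 = 640 - 48 = 592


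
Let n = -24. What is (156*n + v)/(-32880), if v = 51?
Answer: 1231/10960 ≈ 0.11232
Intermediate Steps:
(156*n + v)/(-32880) = (156*(-24) + 51)/(-32880) = (-3744 + 51)*(-1/32880) = -3693*(-1/32880) = 1231/10960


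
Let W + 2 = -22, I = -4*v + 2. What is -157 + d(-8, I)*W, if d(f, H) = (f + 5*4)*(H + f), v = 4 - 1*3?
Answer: 2723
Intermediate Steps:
v = 1 (v = 4 - 3 = 1)
I = -2 (I = -4*1 + 2 = -4 + 2 = -2)
W = -24 (W = -2 - 22 = -24)
d(f, H) = (20 + f)*(H + f) (d(f, H) = (f + 20)*(H + f) = (20 + f)*(H + f))
-157 + d(-8, I)*W = -157 + ((-8)**2 + 20*(-2) + 20*(-8) - 2*(-8))*(-24) = -157 + (64 - 40 - 160 + 16)*(-24) = -157 - 120*(-24) = -157 + 2880 = 2723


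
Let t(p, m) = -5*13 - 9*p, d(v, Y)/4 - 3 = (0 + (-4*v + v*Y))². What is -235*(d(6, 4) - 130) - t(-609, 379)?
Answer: 22314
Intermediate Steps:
d(v, Y) = 12 + 4*(-4*v + Y*v)² (d(v, Y) = 12 + 4*(0 + (-4*v + v*Y))² = 12 + 4*(0 + (-4*v + Y*v))² = 12 + 4*(-4*v + Y*v)²)
t(p, m) = -65 - 9*p
-235*(d(6, 4) - 130) - t(-609, 379) = -235*((12 + 4*6²*(-4 + 4)²) - 130) - (-65 - 9*(-609)) = -235*((12 + 4*36*0²) - 130) - (-65 + 5481) = -235*((12 + 4*36*0) - 130) - 1*5416 = -235*((12 + 0) - 130) - 5416 = -235*(12 - 130) - 5416 = -235*(-118) - 5416 = 27730 - 5416 = 22314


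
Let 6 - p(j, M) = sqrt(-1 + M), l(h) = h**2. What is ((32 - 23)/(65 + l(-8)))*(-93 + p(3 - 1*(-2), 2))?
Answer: -264/43 ≈ -6.1395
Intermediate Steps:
p(j, M) = 6 - sqrt(-1 + M)
((32 - 23)/(65 + l(-8)))*(-93 + p(3 - 1*(-2), 2)) = ((32 - 23)/(65 + (-8)**2))*(-93 + (6 - sqrt(-1 + 2))) = (9/(65 + 64))*(-93 + (6 - sqrt(1))) = (9/129)*(-93 + (6 - 1*1)) = (9*(1/129))*(-93 + (6 - 1)) = 3*(-93 + 5)/43 = (3/43)*(-88) = -264/43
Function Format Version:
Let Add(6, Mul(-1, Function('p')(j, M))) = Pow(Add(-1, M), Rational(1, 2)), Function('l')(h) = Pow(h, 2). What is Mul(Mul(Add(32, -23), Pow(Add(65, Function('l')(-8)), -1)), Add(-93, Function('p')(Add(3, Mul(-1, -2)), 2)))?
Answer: Rational(-264, 43) ≈ -6.1395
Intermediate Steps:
Function('p')(j, M) = Add(6, Mul(-1, Pow(Add(-1, M), Rational(1, 2))))
Mul(Mul(Add(32, -23), Pow(Add(65, Function('l')(-8)), -1)), Add(-93, Function('p')(Add(3, Mul(-1, -2)), 2))) = Mul(Mul(Add(32, -23), Pow(Add(65, Pow(-8, 2)), -1)), Add(-93, Add(6, Mul(-1, Pow(Add(-1, 2), Rational(1, 2)))))) = Mul(Mul(9, Pow(Add(65, 64), -1)), Add(-93, Add(6, Mul(-1, Pow(1, Rational(1, 2)))))) = Mul(Mul(9, Pow(129, -1)), Add(-93, Add(6, Mul(-1, 1)))) = Mul(Mul(9, Rational(1, 129)), Add(-93, Add(6, -1))) = Mul(Rational(3, 43), Add(-93, 5)) = Mul(Rational(3, 43), -88) = Rational(-264, 43)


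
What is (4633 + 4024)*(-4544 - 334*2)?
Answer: -45120284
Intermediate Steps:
(4633 + 4024)*(-4544 - 334*2) = 8657*(-4544 - 668) = 8657*(-5212) = -45120284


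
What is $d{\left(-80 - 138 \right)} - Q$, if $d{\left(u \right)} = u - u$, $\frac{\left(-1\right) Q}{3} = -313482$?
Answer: $-940446$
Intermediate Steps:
$Q = 940446$ ($Q = \left(-3\right) \left(-313482\right) = 940446$)
$d{\left(u \right)} = 0$
$d{\left(-80 - 138 \right)} - Q = 0 - 940446 = -940446$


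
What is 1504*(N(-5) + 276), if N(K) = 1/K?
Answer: 2074016/5 ≈ 4.1480e+5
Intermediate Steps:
N(K) = 1/K
1504*(N(-5) + 276) = 1504*(1/(-5) + 276) = 1504*(-1/5 + 276) = 1504*(1379/5) = 2074016/5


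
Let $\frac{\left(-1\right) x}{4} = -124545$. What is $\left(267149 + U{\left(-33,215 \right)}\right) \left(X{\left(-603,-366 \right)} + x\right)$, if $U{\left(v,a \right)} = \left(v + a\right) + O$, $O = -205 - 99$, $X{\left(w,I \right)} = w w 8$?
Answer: $909774874404$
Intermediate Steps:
$x = 498180$ ($x = \left(-4\right) \left(-124545\right) = 498180$)
$X{\left(w,I \right)} = 8 w^{2}$ ($X{\left(w,I \right)} = w^{2} \cdot 8 = 8 w^{2}$)
$O = -304$ ($O = -205 - 99 = -304$)
$U{\left(v,a \right)} = -304 + a + v$ ($U{\left(v,a \right)} = \left(v + a\right) - 304 = \left(a + v\right) - 304 = -304 + a + v$)
$\left(267149 + U{\left(-33,215 \right)}\right) \left(X{\left(-603,-366 \right)} + x\right) = \left(267149 - 122\right) \left(8 \left(-603\right)^{2} + 498180\right) = \left(267149 - 122\right) \left(8 \cdot 363609 + 498180\right) = 267027 \left(2908872 + 498180\right) = 267027 \cdot 3407052 = 909774874404$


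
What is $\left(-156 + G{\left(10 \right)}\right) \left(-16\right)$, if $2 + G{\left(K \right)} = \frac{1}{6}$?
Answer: $\frac{7576}{3} \approx 2525.3$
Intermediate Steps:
$G{\left(K \right)} = - \frac{11}{6}$ ($G{\left(K \right)} = -2 + \frac{1}{6} = - \frac{11}{6}$)
$\left(-156 + G{\left(10 \right)}\right) \left(-16\right) = \left(-156 - \frac{11}{6}\right) \left(-16\right) = \left(- \frac{947}{6}\right) \left(-16\right) = \frac{7576}{3}$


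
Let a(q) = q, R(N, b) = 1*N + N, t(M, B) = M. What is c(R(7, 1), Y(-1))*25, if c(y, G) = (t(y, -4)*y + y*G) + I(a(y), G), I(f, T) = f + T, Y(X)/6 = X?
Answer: 3000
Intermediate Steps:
R(N, b) = 2*N (R(N, b) = N + N = 2*N)
Y(X) = 6*X
I(f, T) = T + f
c(y, G) = G + y + y² + G*y (c(y, G) = (y*y + y*G) + (G + y) = (y² + G*y) + (G + y) = G + y + y² + G*y)
c(R(7, 1), Y(-1))*25 = (6*(-1) + 2*7 + (2*7)² + (6*(-1))*(2*7))*25 = (-6 + 14 + 14² - 6*14)*25 = (-6 + 14 + 196 - 84)*25 = 120*25 = 3000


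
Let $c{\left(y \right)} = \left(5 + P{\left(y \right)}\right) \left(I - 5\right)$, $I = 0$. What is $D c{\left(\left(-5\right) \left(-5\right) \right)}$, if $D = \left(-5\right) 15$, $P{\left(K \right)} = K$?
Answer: $11250$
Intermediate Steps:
$c{\left(y \right)} = -25 - 5 y$ ($c{\left(y \right)} = \left(5 + y\right) \left(0 - 5\right) = \left(5 + y\right) \left(-5\right) = -25 - 5 y$)
$D = -75$
$D c{\left(\left(-5\right) \left(-5\right) \right)} = - 75 \left(-25 - 5 \left(\left(-5\right) \left(-5\right)\right)\right) = - 75 \left(-25 - 125\right) = \left(-75\right) \left(-150\right) = 11250$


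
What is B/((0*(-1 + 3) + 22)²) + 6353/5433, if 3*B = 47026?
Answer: 44119469/1314786 ≈ 33.556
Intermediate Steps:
B = 47026/3 (B = (⅓)*47026 = 47026/3 ≈ 15675.)
B/((0*(-1 + 3) + 22)²) + 6353/5433 = 47026/(3*((0*(-1 + 3) + 22)²)) + 6353/5433 = 47026/(3*((0*2 + 22)²)) + 6353*(1/5433) = 47026/(3*((0 + 22)²)) + 6353/5433 = 47026/(3*(22²)) + 6353/5433 = (47026/3)/484 + 6353/5433 = (47026/3)*(1/484) + 6353/5433 = 23513/726 + 6353/5433 = 44119469/1314786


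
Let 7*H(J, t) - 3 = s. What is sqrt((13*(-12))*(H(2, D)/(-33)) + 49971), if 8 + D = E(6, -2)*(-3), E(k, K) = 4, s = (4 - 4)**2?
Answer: 3*sqrt(32921119)/77 ≈ 223.55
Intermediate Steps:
s = 0 (s = 0**2 = 0)
D = -20 (D = -8 + 4*(-3) = -8 - 12 = -20)
H(J, t) = 3/7 (H(J, t) = 3/7 + (1/7)*0 = 3/7 + 0 = 3/7)
sqrt((13*(-12))*(H(2, D)/(-33)) + 49971) = sqrt((13*(-12))*((3/7)/(-33)) + 49971) = sqrt(-468*(-1)/(7*33) + 49971) = sqrt(-156*(-1/77) + 49971) = sqrt(156/77 + 49971) = sqrt(3847923/77) = 3*sqrt(32921119)/77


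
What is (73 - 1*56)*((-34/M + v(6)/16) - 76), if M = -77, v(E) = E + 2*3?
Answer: -391697/308 ≈ -1271.7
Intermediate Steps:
v(E) = 6 + E (v(E) = E + 6 = 6 + E)
(73 - 1*56)*((-34/M + v(6)/16) - 76) = (73 - 1*56)*((-34/(-77) + (6 + 6)/16) - 76) = (73 - 56)*((-34*(-1/77) + 12*(1/16)) - 76) = 17*((34/77 + 3/4) - 76) = 17*(367/308 - 76) = 17*(-23041/308) = -391697/308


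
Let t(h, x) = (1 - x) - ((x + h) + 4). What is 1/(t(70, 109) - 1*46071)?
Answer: -1/46362 ≈ -2.1569e-5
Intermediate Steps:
t(h, x) = -3 - h - 2*x (t(h, x) = (1 - x) - ((h + x) + 4) = (1 - x) - (4 + h + x) = (1 - x) + (-4 - h - x) = -3 - h - 2*x)
1/(t(70, 109) - 1*46071) = 1/((-3 - 1*70 - 2*109) - 1*46071) = 1/((-3 - 70 - 218) - 46071) = 1/(-291 - 46071) = 1/(-46362) = -1/46362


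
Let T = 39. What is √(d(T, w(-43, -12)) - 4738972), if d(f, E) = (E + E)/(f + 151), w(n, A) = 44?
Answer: 2*I*√10692304530/95 ≈ 2176.9*I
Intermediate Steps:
d(f, E) = 2*E/(151 + f) (d(f, E) = (2*E)/(151 + f) = 2*E/(151 + f))
√(d(T, w(-43, -12)) - 4738972) = √(2*44/(151 + 39) - 4738972) = √(2*44/190 - 4738972) = √(2*44*(1/190) - 4738972) = √(44/95 - 4738972) = √(-450202296/95) = 2*I*√10692304530/95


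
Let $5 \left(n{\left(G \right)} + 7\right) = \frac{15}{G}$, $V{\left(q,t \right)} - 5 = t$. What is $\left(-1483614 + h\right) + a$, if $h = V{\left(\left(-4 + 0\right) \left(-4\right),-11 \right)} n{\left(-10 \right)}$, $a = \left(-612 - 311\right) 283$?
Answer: $- \frac{8723896}{5} \approx -1.7448 \cdot 10^{6}$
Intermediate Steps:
$a = -261209$ ($a = \left(-923\right) 283 = -261209$)
$V{\left(q,t \right)} = 5 + t$
$n{\left(G \right)} = -7 + \frac{3}{G}$ ($n{\left(G \right)} = -7 + \frac{15 \frac{1}{G}}{5} = -7 + \frac{3}{G}$)
$h = \frac{219}{5}$ ($h = \left(5 - 11\right) \left(-7 + \frac{3}{-10}\right) = - 6 \left(-7 + 3 \left(- \frac{1}{10}\right)\right) = - 6 \left(-7 - \frac{3}{10}\right) = \left(-6\right) \left(- \frac{73}{10}\right) = \frac{219}{5} \approx 43.8$)
$\left(-1483614 + h\right) + a = \left(-1483614 + \frac{219}{5}\right) - 261209 = - \frac{7417851}{5} - 261209 = - \frac{8723896}{5}$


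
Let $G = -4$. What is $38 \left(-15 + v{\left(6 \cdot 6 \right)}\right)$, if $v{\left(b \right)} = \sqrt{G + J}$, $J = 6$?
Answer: $-570 + 38 \sqrt{2} \approx -516.26$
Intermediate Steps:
$v{\left(b \right)} = \sqrt{2}$ ($v{\left(b \right)} = \sqrt{-4 + 6} = \sqrt{2}$)
$38 \left(-15 + v{\left(6 \cdot 6 \right)}\right) = 38 \left(-15 + \sqrt{2}\right) = -570 + 38 \sqrt{2}$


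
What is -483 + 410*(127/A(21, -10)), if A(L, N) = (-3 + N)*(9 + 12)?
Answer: -183929/273 ≈ -673.73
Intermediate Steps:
A(L, N) = -63 + 21*N (A(L, N) = (-3 + N)*21 = -63 + 21*N)
-483 + 410*(127/A(21, -10)) = -483 + 410*(127/(-63 + 21*(-10))) = -483 + 410*(127/(-63 - 210)) = -483 + 410*(127/(-273)) = -483 + 410*(127*(-1/273)) = -483 + 410*(-127/273) = -483 - 52070/273 = -183929/273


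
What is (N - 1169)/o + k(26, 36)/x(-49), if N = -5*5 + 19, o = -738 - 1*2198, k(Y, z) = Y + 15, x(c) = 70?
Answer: 101313/102760 ≈ 0.98592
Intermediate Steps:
k(Y, z) = 15 + Y
o = -2936 (o = -738 - 2198 = -2936)
N = -6 (N = -25 + 19 = -6)
(N - 1169)/o + k(26, 36)/x(-49) = (-6 - 1169)/(-2936) + (15 + 26)/70 = -1175*(-1/2936) + 41*(1/70) = 1175/2936 + 41/70 = 101313/102760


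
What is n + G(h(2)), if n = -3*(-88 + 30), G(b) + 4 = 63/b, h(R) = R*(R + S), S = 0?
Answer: 743/4 ≈ 185.75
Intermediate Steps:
h(R) = R² (h(R) = R*(R + 0) = R*R = R²)
G(b) = -4 + 63/b
n = 174 (n = -3*(-58) = 174)
n + G(h(2)) = 174 + (-4 + 63/(2²)) = 174 + (-4 + 63/4) = 174 + 47/4 = 743/4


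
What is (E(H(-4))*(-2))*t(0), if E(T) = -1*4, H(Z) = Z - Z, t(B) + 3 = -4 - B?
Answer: -56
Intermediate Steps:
t(B) = -7 - B (t(B) = -3 + (-4 - B) = -7 - B)
H(Z) = 0
E(T) = -4
(E(H(-4))*(-2))*t(0) = (-4*(-2))*(-7 - 1*0) = 8*(-7 + 0) = 8*(-7) = -56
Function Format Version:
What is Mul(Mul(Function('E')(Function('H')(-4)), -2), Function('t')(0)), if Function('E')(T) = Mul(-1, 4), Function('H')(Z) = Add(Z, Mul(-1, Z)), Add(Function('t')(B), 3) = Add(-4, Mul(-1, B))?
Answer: -56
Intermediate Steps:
Function('t')(B) = Add(-7, Mul(-1, B)) (Function('t')(B) = Add(-3, Add(-4, Mul(-1, B))) = Add(-7, Mul(-1, B)))
Function('H')(Z) = 0
Function('E')(T) = -4
Mul(Mul(Function('E')(Function('H')(-4)), -2), Function('t')(0)) = Mul(Mul(-4, -2), Add(-7, Mul(-1, 0))) = Mul(8, Add(-7, 0)) = Mul(8, -7) = -56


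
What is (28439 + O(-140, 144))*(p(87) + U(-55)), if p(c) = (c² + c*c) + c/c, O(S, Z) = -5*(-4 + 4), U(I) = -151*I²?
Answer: -12559686204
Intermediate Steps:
O(S, Z) = 0 (O(S, Z) = -5*0 = 0)
p(c) = 1 + 2*c² (p(c) = (c² + c²) + 1 = 2*c² + 1 = 1 + 2*c²)
(28439 + O(-140, 144))*(p(87) + U(-55)) = (28439 + 0)*((1 + 2*87²) - 151*(-55)²) = 28439*((1 + 2*7569) - 151*3025) = 28439*((1 + 15138) - 456775) = 28439*(15139 - 456775) = 28439*(-441636) = -12559686204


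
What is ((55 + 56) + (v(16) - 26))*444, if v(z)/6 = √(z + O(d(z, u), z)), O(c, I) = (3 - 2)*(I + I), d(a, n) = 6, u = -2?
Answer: 37740 + 10656*√3 ≈ 56197.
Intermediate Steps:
O(c, I) = 2*I (O(c, I) = 1*(2*I) = 2*I)
v(z) = 6*√3*√z (v(z) = 6*√(z + 2*z) = 6*√(3*z) = 6*(√3*√z) = 6*√3*√z)
((55 + 56) + (v(16) - 26))*444 = ((55 + 56) + (6*√3*√16 - 26))*444 = (111 + (6*√3*4 - 26))*444 = (111 + (24*√3 - 26))*444 = (111 + (-26 + 24*√3))*444 = (85 + 24*√3)*444 = 37740 + 10656*√3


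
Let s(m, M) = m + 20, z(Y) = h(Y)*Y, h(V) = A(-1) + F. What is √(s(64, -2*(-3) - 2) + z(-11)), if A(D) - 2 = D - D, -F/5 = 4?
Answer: √282 ≈ 16.793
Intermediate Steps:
F = -20 (F = -5*4 = -20)
A(D) = 2 (A(D) = 2 + (D - D) = 2 + 0 = 2)
h(V) = -18 (h(V) = 2 - 20 = -18)
z(Y) = -18*Y
s(m, M) = 20 + m
√(s(64, -2*(-3) - 2) + z(-11)) = √((20 + 64) - 18*(-11)) = √(84 + 198) = √282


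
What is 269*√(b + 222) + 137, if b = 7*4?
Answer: 137 + 1345*√10 ≈ 4390.3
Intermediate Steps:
b = 28
269*√(b + 222) + 137 = 269*√(28 + 222) + 137 = 269*√250 + 137 = 269*(5*√10) + 137 = 1345*√10 + 137 = 137 + 1345*√10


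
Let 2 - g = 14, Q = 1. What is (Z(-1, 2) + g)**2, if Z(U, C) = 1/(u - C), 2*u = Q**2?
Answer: 1444/9 ≈ 160.44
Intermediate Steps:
u = 1/2 (u = (1/2)*1**2 = (1/2)*1 = 1/2 ≈ 0.50000)
g = -12 (g = 2 - 1*14 = 2 - 14 = -12)
Z(U, C) = 1/(1/2 - C)
(Z(-1, 2) + g)**2 = (-2/(-1 + 2*2) - 12)**2 = (-2/(-1 + 4) - 12)**2 = (-2/3 - 12)**2 = (-38/3)**2 = 1444/9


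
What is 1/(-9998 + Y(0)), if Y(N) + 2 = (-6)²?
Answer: -1/9964 ≈ -0.00010036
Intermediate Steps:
Y(N) = 34 (Y(N) = -2 + (-6)² = -2 + 36 = 34)
1/(-9998 + Y(0)) = 1/(-9998 + 34) = 1/(-9964) = -1/9964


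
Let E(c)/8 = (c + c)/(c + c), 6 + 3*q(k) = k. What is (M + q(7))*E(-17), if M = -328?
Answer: -7864/3 ≈ -2621.3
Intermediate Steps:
q(k) = -2 + k/3
E(c) = 8 (E(c) = 8*((c + c)/(c + c)) = 8*((2*c)/((2*c))) = 8*((2*c)*(1/(2*c))) = 8*1 = 8)
(M + q(7))*E(-17) = (-328 + (-2 + (⅓)*7))*8 = (-328 + (-2 + 7/3))*8 = (-328 + ⅓)*8 = -983/3*8 = -7864/3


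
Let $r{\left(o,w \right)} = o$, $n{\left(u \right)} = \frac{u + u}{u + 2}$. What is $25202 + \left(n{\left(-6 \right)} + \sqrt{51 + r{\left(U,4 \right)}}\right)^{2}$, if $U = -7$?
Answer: $25255 + 12 \sqrt{11} \approx 25295.0$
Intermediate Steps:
$n{\left(u \right)} = \frac{2 u}{2 + u}$
$25202 + \left(n{\left(-6 \right)} + \sqrt{51 + r{\left(U,4 \right)}}\right)^{2} = 25202 + \left(2 \left(-6\right) \frac{1}{2 - 6} + \sqrt{51 - 7}\right)^{2} = 25202 + \left(2 \left(-6\right) \frac{1}{-4} + \sqrt{44}\right)^{2} = 25202 + \left(2 \left(-6\right) \left(- \frac{1}{4}\right) + 2 \sqrt{11}\right)^{2} = 25202 + \left(3 + 2 \sqrt{11}\right)^{2}$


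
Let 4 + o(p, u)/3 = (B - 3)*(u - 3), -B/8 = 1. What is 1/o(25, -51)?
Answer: 1/1770 ≈ 0.00056497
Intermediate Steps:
B = -8 (B = -8*1 = -8)
o(p, u) = 87 - 33*u (o(p, u) = -12 + 3*((-8 - 3)*(u - 3)) = -12 + 3*(-11*(-3 + u)) = -12 + 3*(33 - 11*u) = -12 + (99 - 33*u) = 87 - 33*u)
1/o(25, -51) = 1/(87 - 33*(-51)) = 1/(87 + 1683) = 1/1770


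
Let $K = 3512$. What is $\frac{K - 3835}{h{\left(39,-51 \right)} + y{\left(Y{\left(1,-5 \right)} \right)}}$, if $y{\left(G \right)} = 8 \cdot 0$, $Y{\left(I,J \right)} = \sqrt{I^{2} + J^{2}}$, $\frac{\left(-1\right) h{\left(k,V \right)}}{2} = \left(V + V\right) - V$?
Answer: $- \frac{19}{6} \approx -3.1667$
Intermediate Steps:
$h{\left(k,V \right)} = - 2 V$ ($h{\left(k,V \right)} = - 2 \left(\left(V + V\right) - V\right) = - 2 \left(2 V - V\right) = - 2 V$)
$y{\left(G \right)} = 0$
$\frac{K - 3835}{h{\left(39,-51 \right)} + y{\left(Y{\left(1,-5 \right)} \right)}} = \frac{3512 - 3835}{\left(-2\right) \left(-51\right) + 0} = - \frac{323}{102 + 0} = - \frac{323}{102} = \left(-323\right) \frac{1}{102} = - \frac{19}{6}$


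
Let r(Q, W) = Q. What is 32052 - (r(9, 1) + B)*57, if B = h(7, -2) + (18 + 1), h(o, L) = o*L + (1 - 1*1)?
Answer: 31254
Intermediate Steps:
h(o, L) = L*o (h(o, L) = L*o + (1 - 1) = L*o + 0 = L*o)
B = 5 (B = -2*7 + (18 + 1) = -14 + 19 = 5)
32052 - (r(9, 1) + B)*57 = 32052 - (9 + 5)*57 = 32052 - 14*57 = 32052 - 1*798 = 32052 - 798 = 31254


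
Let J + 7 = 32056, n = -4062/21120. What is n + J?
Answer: 112811803/3520 ≈ 32049.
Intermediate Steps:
n = -677/3520 (n = -4062*1/21120 = -677/3520 ≈ -0.19233)
J = 32049 (J = -7 + 32056 = 32049)
n + J = -677/3520 + 32049 = 112811803/3520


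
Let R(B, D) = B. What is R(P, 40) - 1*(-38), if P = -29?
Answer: 9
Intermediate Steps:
R(P, 40) - 1*(-38) = -29 - 1*(-38) = -29 + 38 = 9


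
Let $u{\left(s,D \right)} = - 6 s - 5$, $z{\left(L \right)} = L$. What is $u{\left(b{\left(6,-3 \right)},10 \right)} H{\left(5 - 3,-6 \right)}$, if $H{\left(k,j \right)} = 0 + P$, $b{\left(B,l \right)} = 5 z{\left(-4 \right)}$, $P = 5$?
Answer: $575$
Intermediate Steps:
$b{\left(B,l \right)} = -20$ ($b{\left(B,l \right)} = 5 \left(-4\right) = -20$)
$H{\left(k,j \right)} = 5$ ($H{\left(k,j \right)} = 0 + 5 = 5$)
$u{\left(s,D \right)} = -5 - 6 s$
$u{\left(b{\left(6,-3 \right)},10 \right)} H{\left(5 - 3,-6 \right)} = \left(-5 - -120\right) 5 = \left(-5 + 120\right) 5 = 115 \cdot 5 = 575$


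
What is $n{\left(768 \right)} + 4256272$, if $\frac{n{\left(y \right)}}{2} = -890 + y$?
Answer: $4256028$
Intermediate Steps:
$n{\left(y \right)} = -1780 + 2 y$ ($n{\left(y \right)} = 2 \left(-890 + y\right) = -1780 + 2 y$)
$n{\left(768 \right)} + 4256272 = \left(-1780 + 2 \cdot 768\right) + 4256272 = \left(-1780 + 1536\right) + 4256272 = -244 + 4256272 = 4256028$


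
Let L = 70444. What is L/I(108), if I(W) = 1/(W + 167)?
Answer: 19372100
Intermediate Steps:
I(W) = 1/(167 + W)
L/I(108) = 70444/(1/(167 + 108)) = 70444/(1/275) = 70444*275 = 19372100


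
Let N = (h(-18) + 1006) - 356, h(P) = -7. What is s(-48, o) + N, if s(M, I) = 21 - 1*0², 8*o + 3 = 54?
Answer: 664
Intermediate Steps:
o = 51/8 (o = -3/8 + (⅛)*54 = -3/8 + 27/4 = 51/8 ≈ 6.3750)
s(M, I) = 21 (s(M, I) = 21 - 1*0 = 21 + 0 = 21)
N = 643 (N = (-7 + 1006) - 356 = 999 - 356 = 643)
s(-48, o) + N = 21 + 643 = 664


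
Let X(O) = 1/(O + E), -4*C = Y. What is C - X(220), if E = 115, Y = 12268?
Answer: -1027446/335 ≈ -3067.0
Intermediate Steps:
C = -3067 (C = -¼*12268 = -3067)
X(O) = 1/(115 + O) (X(O) = 1/(O + 115) = 1/(115 + O))
C - X(220) = -3067 - 1/(115 + 220) = -3067 - 1/335 = -1027446/335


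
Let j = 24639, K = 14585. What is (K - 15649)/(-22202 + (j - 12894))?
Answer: 1064/10457 ≈ 0.10175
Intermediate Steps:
(K - 15649)/(-22202 + (j - 12894)) = (14585 - 15649)/(-22202 + (24639 - 12894)) = -1064/(-22202 + 11745) = -1064/(-10457) = -1064*(-1/10457) = 1064/10457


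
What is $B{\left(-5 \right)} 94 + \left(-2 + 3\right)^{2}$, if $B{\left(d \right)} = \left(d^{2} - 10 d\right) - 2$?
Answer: $6863$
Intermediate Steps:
$B{\left(d \right)} = -2 + d^{2} - 10 d$
$B{\left(-5 \right)} 94 + \left(-2 + 3\right)^{2} = \left(-2 + \left(-5\right)^{2} - -50\right) 94 + \left(-2 + 3\right)^{2} = \left(-2 + 25 + 50\right) 94 + 1^{2} = 73 \cdot 94 + 1 = 6862 + 1 = 6863$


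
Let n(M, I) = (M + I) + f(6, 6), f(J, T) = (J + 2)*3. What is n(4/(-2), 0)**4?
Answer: 234256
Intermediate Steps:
f(J, T) = 6 + 3*J (f(J, T) = (2 + J)*3 = 6 + 3*J)
n(M, I) = 24 + I + M (n(M, I) = (M + I) + (6 + 3*6) = (I + M) + (6 + 18) = (I + M) + 24 = 24 + I + M)
n(4/(-2), 0)**4 = (24 + 0 + 4/(-2))**4 = (24 + 0 + 4*(-1/2))**4 = (24 + 0 - 2)**4 = 22**4 = 234256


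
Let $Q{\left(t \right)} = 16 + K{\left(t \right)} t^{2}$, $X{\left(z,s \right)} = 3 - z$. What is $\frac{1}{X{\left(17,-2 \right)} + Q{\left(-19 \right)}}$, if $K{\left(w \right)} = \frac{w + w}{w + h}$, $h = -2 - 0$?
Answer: $\frac{21}{13760} \approx 0.0015262$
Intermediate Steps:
$h = -2$ ($h = -2 + 0 = -2$)
$K{\left(w \right)} = \frac{2 w}{-2 + w}$ ($K{\left(w \right)} = \frac{w + w}{w - 2} = \frac{2 w}{-2 + w}$)
$Q{\left(t \right)} = 16 + \frac{2 t^{3}}{-2 + t}$ ($Q{\left(t \right)} = 16 + \frac{2 t}{-2 + t} t^{2} = 16 + \frac{2 t^{3}}{-2 + t}$)
$\frac{1}{X{\left(17,-2 \right)} + Q{\left(-19 \right)}} = \frac{1}{\left(3 - 17\right) + \frac{2 \left(-16 + \left(-19\right)^{3} + 8 \left(-19\right)\right)}{-2 - 19}} = \frac{1}{\left(3 - 17\right) + \frac{2 \left(-16 - 6859 - 152\right)}{-21}} = \frac{1}{-14 + 2 \left(- \frac{1}{21}\right) \left(-7027\right)} = \frac{1}{-14 + \frac{14054}{21}} = \frac{1}{\frac{13760}{21}} = \frac{21}{13760}$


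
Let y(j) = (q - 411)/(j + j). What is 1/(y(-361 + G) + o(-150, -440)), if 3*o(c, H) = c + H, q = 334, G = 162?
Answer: -1194/234589 ≈ -0.0050898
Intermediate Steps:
y(j) = -77/(2*j) (y(j) = (334 - 411)/(j + j) = -77*1/(2*j) = -77/(2*j))
o(c, H) = H/3 + c/3 (o(c, H) = (c + H)/3 = (H + c)/3 = H/3 + c/3)
1/(y(-361 + G) + o(-150, -440)) = 1/(-77/(2*(-361 + 162)) + ((⅓)*(-440) + (⅓)*(-150))) = 1/(-77/2/(-199) + (-440/3 - 50)) = 1/(-77/2*(-1/199) - 590/3) = 1/(77/398 - 590/3) = 1/(-234589/1194) = -1194/234589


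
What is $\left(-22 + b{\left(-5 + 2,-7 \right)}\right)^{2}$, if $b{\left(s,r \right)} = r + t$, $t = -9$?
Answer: $1444$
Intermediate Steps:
$b{\left(s,r \right)} = -9 + r$ ($b{\left(s,r \right)} = r - 9 = -9 + r$)
$\left(-22 + b{\left(-5 + 2,-7 \right)}\right)^{2} = \left(-22 - 16\right)^{2} = \left(-38\right)^{2} = 1444$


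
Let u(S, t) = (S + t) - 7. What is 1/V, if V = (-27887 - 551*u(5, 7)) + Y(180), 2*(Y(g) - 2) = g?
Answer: -1/30550 ≈ -3.2733e-5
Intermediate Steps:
Y(g) = 2 + g/2
u(S, t) = -7 + S + t
V = -30550 (V = (-27887 - 551*(-7 + 5 + 7)) + (2 + (½)*180) = (-27887 - 551*5) + (2 + 90) = (-27887 - 2755) + 92 = -30642 + 92 = -30550)
1/V = 1/(-30550) = -1/30550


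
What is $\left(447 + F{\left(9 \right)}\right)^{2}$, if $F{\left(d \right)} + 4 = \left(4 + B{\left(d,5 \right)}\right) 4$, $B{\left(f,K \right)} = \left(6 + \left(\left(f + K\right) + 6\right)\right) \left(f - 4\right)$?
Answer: $958441$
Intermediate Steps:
$B{\left(f,K \right)} = \left(-4 + f\right) \left(12 + K + f\right)$ ($B{\left(f,K \right)} = \left(6 + \left(\left(K + f\right) + 6\right)\right) \left(-4 + f\right) = \left(6 + \left(6 + K + f\right)\right) \left(-4 + f\right) = \left(12 + K + f\right) \left(-4 + f\right) = \left(-4 + f\right) \left(12 + K + f\right)$)
$F{\left(d \right)} = -260 + 4 d^{2} + 52 d$ ($F{\left(d \right)} = -4 + \left(4 + \left(-48 + d^{2} - 20 + 8 d + 5 d\right)\right) 4 = -4 + \left(4 + \left(-68 + d^{2} + 13 d\right)\right) 4 = -4 + \left(-64 + d^{2} + 13 d\right) 4 = -4 + \left(-256 + 4 d^{2} + 52 d\right) = -260 + 4 d^{2} + 52 d$)
$\left(447 + F{\left(9 \right)}\right)^{2} = \left(447 + \left(-260 + 4 \cdot 9^{2} + 52 \cdot 9\right)\right)^{2} = \left(447 + \left(-260 + 4 \cdot 81 + 468\right)\right)^{2} = \left(447 + \left(-260 + 324 + 468\right)\right)^{2} = \left(447 + 532\right)^{2} = 979^{2} = 958441$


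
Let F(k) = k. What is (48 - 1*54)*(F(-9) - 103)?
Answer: 672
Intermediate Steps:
(48 - 1*54)*(F(-9) - 103) = (48 - 1*54)*(-9 - 103) = (48 - 54)*(-112) = -6*(-112) = 672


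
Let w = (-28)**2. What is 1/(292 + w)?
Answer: 1/1076 ≈ 0.00092937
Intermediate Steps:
w = 784
1/(292 + w) = 1/(292 + 784) = 1/1076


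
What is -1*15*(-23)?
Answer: 345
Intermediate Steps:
-1*15*(-23) = -15*(-23) = 345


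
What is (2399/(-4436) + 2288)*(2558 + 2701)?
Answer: 53363961771/4436 ≈ 1.2030e+7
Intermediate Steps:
(2399/(-4436) + 2288)*(2558 + 2701) = (2399*(-1/4436) + 2288)*5259 = (-2399/4436 + 2288)*5259 = (10147169/4436)*5259 = 53363961771/4436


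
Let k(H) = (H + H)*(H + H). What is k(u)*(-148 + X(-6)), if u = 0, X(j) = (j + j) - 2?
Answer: 0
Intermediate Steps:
X(j) = -2 + 2*j (X(j) = 2*j - 2 = -2 + 2*j)
k(H) = 4*H² (k(H) = (2*H)*(2*H) = 4*H²)
k(u)*(-148 + X(-6)) = (4*0²)*(-148 + (-2 + 2*(-6))) = (4*0)*(-148 + (-2 - 12)) = 0*(-148 - 14) = 0*(-162) = 0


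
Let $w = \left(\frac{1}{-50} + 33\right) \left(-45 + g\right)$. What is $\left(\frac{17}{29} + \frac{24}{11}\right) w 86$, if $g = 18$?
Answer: $- \frac{1690493787}{7975} \approx -2.1197 \cdot 10^{5}$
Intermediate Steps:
$w = - \frac{44523}{50}$ ($w = \left(\frac{1}{-50} + 33\right) \left(-45 + 18\right) = \left(- \frac{1}{50} + 33\right) \left(-27\right) = \frac{1649}{50} \left(-27\right) = - \frac{44523}{50} \approx -890.46$)
$\left(\frac{17}{29} + \frac{24}{11}\right) w 86 = \left(\frac{17}{29} + \frac{24}{11}\right) \left(- \frac{44523}{50}\right) 86 = \frac{883}{319} \left(- \frac{44523}{50}\right) 86 = \left(- \frac{39313809}{15950}\right) 86 = - \frac{1690493787}{7975}$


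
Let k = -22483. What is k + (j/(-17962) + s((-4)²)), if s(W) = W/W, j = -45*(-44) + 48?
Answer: -201911856/8981 ≈ -22482.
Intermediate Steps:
j = 2028 (j = 1980 + 48 = 2028)
s(W) = 1
k + (j/(-17962) + s((-4)²)) = -22483 + (2028/(-17962) + 1) = -22483 + (2028*(-1/17962) + 1) = -22483 + (-1014/8981 + 1) = -22483 + 7967/8981 = -201911856/8981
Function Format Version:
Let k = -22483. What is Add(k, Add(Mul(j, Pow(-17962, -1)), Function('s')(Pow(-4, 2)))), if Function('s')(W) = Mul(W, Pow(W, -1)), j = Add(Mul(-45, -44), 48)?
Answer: Rational(-201911856, 8981) ≈ -22482.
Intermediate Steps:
j = 2028 (j = Add(1980, 48) = 2028)
Function('s')(W) = 1
Add(k, Add(Mul(j, Pow(-17962, -1)), Function('s')(Pow(-4, 2)))) = Add(-22483, Add(Mul(2028, Pow(-17962, -1)), 1)) = Add(-22483, Add(Mul(2028, Rational(-1, 17962)), 1)) = Add(-22483, Add(Rational(-1014, 8981), 1)) = Add(-22483, Rational(7967, 8981)) = Rational(-201911856, 8981)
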